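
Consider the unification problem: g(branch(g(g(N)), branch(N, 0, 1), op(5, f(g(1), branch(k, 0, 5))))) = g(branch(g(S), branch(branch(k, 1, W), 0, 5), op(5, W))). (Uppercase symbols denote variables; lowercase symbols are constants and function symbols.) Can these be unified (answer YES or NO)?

NO

Decompose g/1: branch(g(g(N)), branch(N, 0, 1), op(5, f(g(1), branch(k, 0, 5)))) = branch(g(S), branch(branch(k, 1, W), 0, 5), op(5, W)).
Decompose branch/3: g(g(N)) = g(S),  branch(N, 0, 1) = branch(branch(k, 1, W), 0, 5),  op(5, f(g(1), branch(k, 0, 5))) = op(5, W).
Decompose g/1: g(N) = S.
Bind S := g(N); no other remaining equation mentions S.
Decompose branch/3: N = branch(k, 1, W),  0 = 0,  1 = 5.
Bind N := branch(k, 1, W); no other remaining equation mentions N. Substituting into the earlier binding gives S := g(branch(k, 1, W)).
Delete trivial equation 0 = 0.
Clash: constants 1 and 5 differ; no unifier exists.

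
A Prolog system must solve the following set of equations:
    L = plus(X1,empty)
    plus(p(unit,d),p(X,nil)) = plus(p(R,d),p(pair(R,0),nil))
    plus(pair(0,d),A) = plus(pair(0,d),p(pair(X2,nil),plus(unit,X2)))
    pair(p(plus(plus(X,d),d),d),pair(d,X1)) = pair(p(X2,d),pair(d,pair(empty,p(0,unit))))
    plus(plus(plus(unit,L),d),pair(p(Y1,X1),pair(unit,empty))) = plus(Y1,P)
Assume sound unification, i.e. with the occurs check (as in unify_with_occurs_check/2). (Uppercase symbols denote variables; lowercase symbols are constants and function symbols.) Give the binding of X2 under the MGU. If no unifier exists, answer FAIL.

Bind L := plus(X1,empty); substituting into the one remaining equation that mentions L gives: plus(plus(plus(unit,plus(X1,empty)),d),pair(p(Y1,X1),pair(unit,empty))) = plus(Y1,P).
Decompose plus/2: p(unit,d) = p(R,d),  p(X,nil) = p(pair(R,0),nil).
Decompose p/2: unit = R,  d = d.
Bind R := unit; substituting into the one remaining equation that mentions R gives: p(X,nil) = p(pair(unit,0),nil).
Delete trivial equation d = d.
Decompose p/2: X = pair(unit,0),  nil = nil.
Bind X := pair(unit,0); substituting into the one remaining equation that mentions X gives: pair(p(plus(plus(pair(unit,0),d),d),d),pair(d,X1)) = pair(p(X2,d),pair(d,pair(empty,p(0,unit)))).
Delete trivial equation nil = nil.
Decompose plus/2: pair(0,d) = pair(0,d),  A = p(pair(X2,nil),plus(unit,X2)).
Delete trivial equation pair(0,d) = pair(0,d).
Bind A := p(pair(X2,nil),plus(unit,X2)); no other remaining equation mentions A.
Decompose pair/2: p(plus(plus(pair(unit,0),d),d),d) = p(X2,d),  pair(d,X1) = pair(d,pair(empty,p(0,unit))).
Decompose p/2: plus(plus(pair(unit,0),d),d) = X2,  d = d.
Bind X2 := plus(plus(pair(unit,0),d),d); no other remaining equation mentions X2. Substituting into the earlier binding gives A := p(pair(plus(plus(pair(unit,0),d),d),nil),plus(unit,plus(plus(pair(unit,0),d),d))).
Delete trivial equation d = d.
Decompose pair/2: d = d,  X1 = pair(empty,p(0,unit)).
Delete trivial equation d = d.
Bind X1 := pair(empty,p(0,unit)); substituting into the remaining equation gives: plus(plus(plus(unit,plus(pair(empty,p(0,unit)),empty)),d),pair(p(Y1,pair(empty,p(0,unit))),pair(unit,empty))) = plus(Y1,P). Substituting into the earlier binding gives L := plus(pair(empty,p(0,unit)),empty).
Decompose plus/2: plus(plus(unit,plus(pair(empty,p(0,unit)),empty)),d) = Y1,  pair(p(Y1,pair(empty,p(0,unit))),pair(unit,empty)) = P.
Bind Y1 := plus(plus(unit,plus(pair(empty,p(0,unit)),empty)),d); substituting into the remaining equation gives: pair(p(plus(plus(unit,plus(pair(empty,p(0,unit)),empty)),d),pair(empty,p(0,unit))),pair(unit,empty)) = P.
Bind P := pair(p(plus(plus(unit,plus(pair(empty,p(0,unit)),empty)),d),pair(empty,p(0,unit))),pair(unit,empty)).
MGU = { L -> plus(pair(empty,p(0,unit)),empty), R -> unit, X -> pair(unit,0), A -> p(pair(plus(plus(pair(unit,0),d),d),nil),plus(unit,plus(plus(pair(unit,0),d),d))), X2 -> plus(plus(pair(unit,0),d),d), X1 -> pair(empty,p(0,unit)), Y1 -> plus(plus(unit,plus(pair(empty,p(0,unit)),empty)),d), P -> pair(p(plus(plus(unit,plus(pair(empty,p(0,unit)),empty)),d),pair(empty,p(0,unit))),pair(unit,empty)) }, so X2 -> plus(plus(pair(unit,0),d),d).

plus(plus(pair(unit,0),d),d)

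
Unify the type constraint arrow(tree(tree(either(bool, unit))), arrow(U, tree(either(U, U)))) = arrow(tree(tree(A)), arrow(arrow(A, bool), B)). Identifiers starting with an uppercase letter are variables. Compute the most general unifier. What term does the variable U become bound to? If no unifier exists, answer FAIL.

arrow(either(bool, unit), bool)

Decompose arrow/2: tree(tree(either(bool, unit))) = tree(tree(A)),  arrow(U, tree(either(U, U))) = arrow(arrow(A, bool), B).
Decompose tree/1: tree(either(bool, unit)) = tree(A).
Decompose tree/1: either(bool, unit) = A.
Bind A := either(bool, unit); substituting into the remaining equation gives: arrow(U, tree(either(U, U))) = arrow(arrow(either(bool, unit), bool), B).
Decompose arrow/2: U = arrow(either(bool, unit), bool),  tree(either(U, U)) = B.
Bind U := arrow(either(bool, unit), bool); substituting into the remaining equation gives: tree(either(arrow(either(bool, unit), bool), arrow(either(bool, unit), bool))) = B.
Bind B := tree(either(arrow(either(bool, unit), bool), arrow(either(bool, unit), bool))).
MGU = { A -> either(bool, unit), U -> arrow(either(bool, unit), bool), B -> tree(either(arrow(either(bool, unit), bool), arrow(either(bool, unit), bool))) }, so U -> arrow(either(bool, unit), bool).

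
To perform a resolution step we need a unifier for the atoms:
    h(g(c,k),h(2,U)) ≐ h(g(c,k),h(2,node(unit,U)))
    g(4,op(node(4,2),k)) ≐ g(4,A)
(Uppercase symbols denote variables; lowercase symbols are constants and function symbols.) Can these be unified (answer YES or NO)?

NO

Decompose h/2: g(c,k) ≐ g(c,k),  h(2,U) ≐ h(2,node(unit,U)).
Delete trivial equation g(c,k) ≐ g(c,k).
Decompose h/2: 2 ≐ 2,  U ≐ node(unit,U).
Delete trivial equation 2 ≐ 2.
Occurs check fails: U occurs in node(unit,U); the equation U ≐ node(unit,U) has no finite solution.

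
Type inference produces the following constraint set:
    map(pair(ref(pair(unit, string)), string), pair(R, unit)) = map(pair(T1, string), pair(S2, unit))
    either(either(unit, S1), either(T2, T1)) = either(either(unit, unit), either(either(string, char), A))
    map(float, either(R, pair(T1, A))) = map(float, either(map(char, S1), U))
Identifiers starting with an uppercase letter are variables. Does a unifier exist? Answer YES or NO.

Decompose map/2: pair(ref(pair(unit, string)), string) = pair(T1, string),  pair(R, unit) = pair(S2, unit).
Decompose pair/2: ref(pair(unit, string)) = T1,  string = string.
Bind T1 := ref(pair(unit, string)); substituting into the 2 remaining equations that mention T1 gives: either(either(unit, S1), either(T2, ref(pair(unit, string)))) = either(either(unit, unit), either(either(string, char), A)),  map(float, either(R, pair(ref(pair(unit, string)), A))) = map(float, either(map(char, S1), U)).
Delete trivial equation string = string.
Decompose pair/2: R = S2,  unit = unit.
Bind R := S2; substituting into the one remaining equation that mentions R gives: map(float, either(S2, pair(ref(pair(unit, string)), A))) = map(float, either(map(char, S1), U)).
Delete trivial equation unit = unit.
Decompose either/2: either(unit, S1) = either(unit, unit),  either(T2, ref(pair(unit, string))) = either(either(string, char), A).
Decompose either/2: unit = unit,  S1 = unit.
Delete trivial equation unit = unit.
Bind S1 := unit; substituting into the one remaining equation that mentions S1 gives: map(float, either(S2, pair(ref(pair(unit, string)), A))) = map(float, either(map(char, unit), U)).
Decompose either/2: T2 = either(string, char),  ref(pair(unit, string)) = A.
Bind T2 := either(string, char); no other remaining equation mentions T2.
Bind A := ref(pair(unit, string)); substituting into the remaining equation gives: map(float, either(S2, pair(ref(pair(unit, string)), ref(pair(unit, string))))) = map(float, either(map(char, unit), U)).
Decompose map/2: float = float,  either(S2, pair(ref(pair(unit, string)), ref(pair(unit, string)))) = either(map(char, unit), U).
Delete trivial equation float = float.
Decompose either/2: S2 = map(char, unit),  pair(ref(pair(unit, string)), ref(pair(unit, string))) = U.
Bind S2 := map(char, unit); no other remaining equation mentions S2. Substituting into the earlier binding gives R := map(char, unit).
Bind U := pair(ref(pair(unit, string)), ref(pair(unit, string))).
No equations remain and no clash or occurs-check failure arose, so a unifier exists.

YES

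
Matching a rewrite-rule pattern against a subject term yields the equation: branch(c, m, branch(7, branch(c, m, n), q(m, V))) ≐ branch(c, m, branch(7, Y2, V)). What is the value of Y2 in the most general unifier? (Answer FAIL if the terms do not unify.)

Decompose branch/3: c ≐ c,  m ≐ m,  branch(7, branch(c, m, n), q(m, V)) ≐ branch(7, Y2, V).
Delete trivial equation c ≐ c.
Delete trivial equation m ≐ m.
Decompose branch/3: 7 ≐ 7,  branch(c, m, n) ≐ Y2,  q(m, V) ≐ V.
Delete trivial equation 7 ≐ 7.
Bind Y2 := branch(c, m, n); no other remaining equation mentions Y2.
Occurs check fails: V occurs in q(m, V); the equation V ≐ q(m, V) has no finite solution.

FAIL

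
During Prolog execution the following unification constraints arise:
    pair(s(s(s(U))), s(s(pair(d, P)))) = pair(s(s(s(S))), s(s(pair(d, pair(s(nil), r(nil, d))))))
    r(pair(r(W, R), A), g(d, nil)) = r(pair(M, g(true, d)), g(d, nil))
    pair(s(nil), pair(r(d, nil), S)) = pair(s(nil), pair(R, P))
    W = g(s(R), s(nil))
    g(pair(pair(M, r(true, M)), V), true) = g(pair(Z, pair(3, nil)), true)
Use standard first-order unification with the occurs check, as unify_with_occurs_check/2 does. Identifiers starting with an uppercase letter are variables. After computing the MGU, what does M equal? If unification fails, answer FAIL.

Decompose pair/2: s(s(s(U))) = s(s(s(S))),  s(s(pair(d, P))) = s(s(pair(d, pair(s(nil), r(nil, d))))).
Decompose s/1: s(s(U)) = s(s(S)).
Decompose s/1: s(U) = s(S).
Decompose s/1: U = S.
Bind U := S; no other remaining equation mentions U.
Decompose s/1: s(pair(d, P)) = s(pair(d, pair(s(nil), r(nil, d)))).
Decompose s/1: pair(d, P) = pair(d, pair(s(nil), r(nil, d))).
Decompose pair/2: d = d,  P = pair(s(nil), r(nil, d)).
Delete trivial equation d = d.
Bind P := pair(s(nil), r(nil, d)); substituting into the one remaining equation that mentions P gives: pair(s(nil), pair(r(d, nil), S)) = pair(s(nil), pair(R, pair(s(nil), r(nil, d)))).
Decompose r/2: pair(r(W, R), A) = pair(M, g(true, d)),  g(d, nil) = g(d, nil).
Decompose pair/2: r(W, R) = M,  A = g(true, d).
Bind M := r(W, R); substituting into the one remaining equation that mentions M gives: g(pair(pair(r(W, R), r(true, r(W, R))), V), true) = g(pair(Z, pair(3, nil)), true).
Bind A := g(true, d); no other remaining equation mentions A.
Delete trivial equation g(d, nil) = g(d, nil).
Decompose pair/2: s(nil) = s(nil),  pair(r(d, nil), S) = pair(R, pair(s(nil), r(nil, d))).
Delete trivial equation s(nil) = s(nil).
Decompose pair/2: r(d, nil) = R,  S = pair(s(nil), r(nil, d)).
Bind R := r(d, nil); substituting into the 2 remaining equations that mention R gives: W = g(s(r(d, nil)), s(nil)),  g(pair(pair(r(W, r(d, nil)), r(true, r(W, r(d, nil)))), V), true) = g(pair(Z, pair(3, nil)), true). Substituting into the earlier binding gives M := r(W, r(d, nil)).
Bind S := pair(s(nil), r(nil, d)); no other remaining equation mentions S. Substituting into the earlier binding gives U := pair(s(nil), r(nil, d)).
Bind W := g(s(r(d, nil)), s(nil)); substituting into the remaining equation gives: g(pair(pair(r(g(s(r(d, nil)), s(nil)), r(d, nil)), r(true, r(g(s(r(d, nil)), s(nil)), r(d, nil)))), V), true) = g(pair(Z, pair(3, nil)), true). Substituting into the earlier binding gives M := r(g(s(r(d, nil)), s(nil)), r(d, nil)).
Decompose g/2: pair(pair(r(g(s(r(d, nil)), s(nil)), r(d, nil)), r(true, r(g(s(r(d, nil)), s(nil)), r(d, nil)))), V) = pair(Z, pair(3, nil)),  true = true.
Decompose pair/2: pair(r(g(s(r(d, nil)), s(nil)), r(d, nil)), r(true, r(g(s(r(d, nil)), s(nil)), r(d, nil)))) = Z,  V = pair(3, nil).
Bind Z := pair(r(g(s(r(d, nil)), s(nil)), r(d, nil)), r(true, r(g(s(r(d, nil)), s(nil)), r(d, nil)))); no other remaining equation mentions Z.
Bind V := pair(3, nil); no other remaining equation mentions V.
Delete trivial equation true = true.
MGU = { U ↦ pair(s(nil), r(nil, d)), P ↦ pair(s(nil), r(nil, d)), M ↦ r(g(s(r(d, nil)), s(nil)), r(d, nil)), A ↦ g(true, d), R ↦ r(d, nil), S ↦ pair(s(nil), r(nil, d)), W ↦ g(s(r(d, nil)), s(nil)), Z ↦ pair(r(g(s(r(d, nil)), s(nil)), r(d, nil)), r(true, r(g(s(r(d, nil)), s(nil)), r(d, nil)))), V ↦ pair(3, nil) }, so M ↦ r(g(s(r(d, nil)), s(nil)), r(d, nil)).

r(g(s(r(d, nil)), s(nil)), r(d, nil))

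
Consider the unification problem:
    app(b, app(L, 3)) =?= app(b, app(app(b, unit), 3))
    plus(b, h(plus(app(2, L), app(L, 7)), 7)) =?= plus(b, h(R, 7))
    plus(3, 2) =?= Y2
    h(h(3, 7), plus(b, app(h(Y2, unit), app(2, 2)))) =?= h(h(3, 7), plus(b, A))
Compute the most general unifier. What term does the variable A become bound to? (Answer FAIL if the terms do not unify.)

app(h(plus(3, 2), unit), app(2, 2))

Decompose app/2: b =?= b,  app(L, 3) =?= app(app(b, unit), 3).
Delete trivial equation b =?= b.
Decompose app/2: L =?= app(b, unit),  3 =?= 3.
Bind L := app(b, unit); substituting into the one remaining equation that mentions L gives: plus(b, h(plus(app(2, app(b, unit)), app(app(b, unit), 7)), 7)) =?= plus(b, h(R, 7)).
Delete trivial equation 3 =?= 3.
Decompose plus/2: b =?= b,  h(plus(app(2, app(b, unit)), app(app(b, unit), 7)), 7) =?= h(R, 7).
Delete trivial equation b =?= b.
Decompose h/2: plus(app(2, app(b, unit)), app(app(b, unit), 7)) =?= R,  7 =?= 7.
Bind R := plus(app(2, app(b, unit)), app(app(b, unit), 7)); no other remaining equation mentions R.
Delete trivial equation 7 =?= 7.
Bind Y2 := plus(3, 2); substituting into the remaining equation gives: h(h(3, 7), plus(b, app(h(plus(3, 2), unit), app(2, 2)))) =?= h(h(3, 7), plus(b, A)).
Decompose h/2: h(3, 7) =?= h(3, 7),  plus(b, app(h(plus(3, 2), unit), app(2, 2))) =?= plus(b, A).
Delete trivial equation h(3, 7) =?= h(3, 7).
Decompose plus/2: b =?= b,  app(h(plus(3, 2), unit), app(2, 2)) =?= A.
Delete trivial equation b =?= b.
Bind A := app(h(plus(3, 2), unit), app(2, 2)).
MGU = { L := app(b, unit), R := plus(app(2, app(b, unit)), app(app(b, unit), 7)), Y2 := plus(3, 2), A := app(h(plus(3, 2), unit), app(2, 2)) }, so A := app(h(plus(3, 2), unit), app(2, 2)).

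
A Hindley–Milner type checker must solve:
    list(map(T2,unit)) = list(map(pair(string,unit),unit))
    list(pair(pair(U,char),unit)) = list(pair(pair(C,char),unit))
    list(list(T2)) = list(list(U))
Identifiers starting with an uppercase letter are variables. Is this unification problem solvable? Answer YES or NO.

Decompose list/1: map(T2,unit) = map(pair(string,unit),unit).
Decompose map/2: T2 = pair(string,unit),  unit = unit.
Bind T2 := pair(string,unit); substituting into the one remaining equation that mentions T2 gives: list(list(pair(string,unit))) = list(list(U)).
Delete trivial equation unit = unit.
Decompose list/1: pair(pair(U,char),unit) = pair(pair(C,char),unit).
Decompose pair/2: pair(U,char) = pair(C,char),  unit = unit.
Decompose pair/2: U = C,  char = char.
Bind U := C; substituting into the one remaining equation that mentions U gives: list(list(pair(string,unit))) = list(list(C)).
Delete trivial equation char = char.
Delete trivial equation unit = unit.
Decompose list/1: list(pair(string,unit)) = list(C).
Decompose list/1: pair(string,unit) = C.
Bind C := pair(string,unit). Substituting into the earlier binding gives U := pair(string,unit).
No equations remain and no clash or occurs-check failure arose, so a unifier exists.

YES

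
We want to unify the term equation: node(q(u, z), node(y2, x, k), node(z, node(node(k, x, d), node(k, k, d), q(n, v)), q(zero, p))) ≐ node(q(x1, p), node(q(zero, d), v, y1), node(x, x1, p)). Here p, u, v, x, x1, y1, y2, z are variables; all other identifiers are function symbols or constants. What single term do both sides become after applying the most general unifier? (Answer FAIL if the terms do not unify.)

FAIL

Decompose node/3: q(u, z) ≐ q(x1, p),  node(y2, x, k) ≐ node(q(zero, d), v, y1),  node(z, node(node(k, x, d), node(k, k, d), q(n, v)), q(zero, p)) ≐ node(x, x1, p).
Decompose q/2: u ≐ x1,  z ≐ p.
Bind u := x1; no other remaining equation mentions u.
Bind z := p; substituting into the one remaining equation that mentions z gives: node(p, node(node(k, x, d), node(k, k, d), q(n, v)), q(zero, p)) ≐ node(x, x1, p).
Decompose node/3: y2 ≐ q(zero, d),  x ≐ v,  k ≐ y1.
Bind y2 := q(zero, d); no other remaining equation mentions y2.
Bind x := v; substituting into the one remaining equation that mentions x gives: node(p, node(node(k, v, d), node(k, k, d), q(n, v)), q(zero, p)) ≐ node(v, x1, p).
Bind y1 := k; no other remaining equation mentions y1.
Decompose node/3: p ≐ v,  node(node(k, v, d), node(k, k, d), q(n, v)) ≐ x1,  q(zero, p) ≐ p.
Bind p := v; substituting into the one remaining equation that mentions p gives: q(zero, v) ≐ v. Substituting into the earlier binding gives z := v.
Bind x1 := node(node(k, v, d), node(k, k, d), q(n, v)); no other remaining equation mentions x1. Substituting into the earlier binding gives u := node(node(k, v, d), node(k, k, d), q(n, v)).
Occurs check fails: v occurs in q(zero, v); the equation v ≐ q(zero, v) has no finite solution.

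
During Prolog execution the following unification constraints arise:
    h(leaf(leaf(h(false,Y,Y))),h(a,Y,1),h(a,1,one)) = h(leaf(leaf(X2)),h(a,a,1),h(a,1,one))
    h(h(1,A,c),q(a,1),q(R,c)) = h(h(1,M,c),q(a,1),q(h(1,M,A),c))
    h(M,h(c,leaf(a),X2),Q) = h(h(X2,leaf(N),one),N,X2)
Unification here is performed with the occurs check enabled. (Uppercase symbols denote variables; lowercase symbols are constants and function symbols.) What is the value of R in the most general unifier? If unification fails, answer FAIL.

h(1,h(h(false,a,a),leaf(h(c,leaf(a),h(false,a,a))),one),h(h(false,a,a),leaf(h(c,leaf(a),h(false,a,a))),one))

Decompose h/3: leaf(leaf(h(false,Y,Y))) = leaf(leaf(X2)),  h(a,Y,1) = h(a,a,1),  h(a,1,one) = h(a,1,one).
Decompose leaf/1: leaf(h(false,Y,Y)) = leaf(X2).
Decompose leaf/1: h(false,Y,Y) = X2.
Bind X2 := h(false,Y,Y); substituting into the one remaining equation that mentions X2 gives: h(M,h(c,leaf(a),h(false,Y,Y)),Q) = h(h(h(false,Y,Y),leaf(N),one),N,h(false,Y,Y)).
Decompose h/3: a = a,  Y = a,  1 = 1.
Delete trivial equation a = a.
Bind Y := a; substituting into the one remaining equation that mentions Y gives: h(M,h(c,leaf(a),h(false,a,a)),Q) = h(h(h(false,a,a),leaf(N),one),N,h(false,a,a)). Substituting into the earlier binding gives X2 := h(false,a,a).
Delete trivial equation 1 = 1.
Delete trivial equation h(a,1,one) = h(a,1,one).
Decompose h/3: h(1,A,c) = h(1,M,c),  q(a,1) = q(a,1),  q(R,c) = q(h(1,M,A),c).
Decompose h/3: 1 = 1,  A = M,  c = c.
Delete trivial equation 1 = 1.
Bind A := M; substituting into the one remaining equation that mentions A gives: q(R,c) = q(h(1,M,M),c).
Delete trivial equation c = c.
Delete trivial equation q(a,1) = q(a,1).
Decompose q/2: R = h(1,M,M),  c = c.
Bind R := h(1,M,M); no other remaining equation mentions R.
Delete trivial equation c = c.
Decompose h/3: M = h(h(false,a,a),leaf(N),one),  h(c,leaf(a),h(false,a,a)) = N,  Q = h(false,a,a).
Bind M := h(h(false,a,a),leaf(N),one); no other remaining equation mentions M. Substituting into the earlier bindings gives A := h(h(false,a,a),leaf(N),one), R := h(1,h(h(false,a,a),leaf(N),one),h(h(false,a,a),leaf(N),one)).
Bind N := h(c,leaf(a),h(false,a,a)); no other remaining equation mentions N. Substituting into the earlier bindings gives A := h(h(false,a,a),leaf(h(c,leaf(a),h(false,a,a))),one), R := h(1,h(h(false,a,a),leaf(h(c,leaf(a),h(false,a,a))),one),h(h(false,a,a),leaf(h(c,leaf(a),h(false,a,a))),one)), M := h(h(false,a,a),leaf(h(c,leaf(a),h(false,a,a))),one).
Bind Q := h(false,a,a).
MGU = { X2 ↦ h(false,a,a), Y ↦ a, A ↦ h(h(false,a,a),leaf(h(c,leaf(a),h(false,a,a))),one), R ↦ h(1,h(h(false,a,a),leaf(h(c,leaf(a),h(false,a,a))),one),h(h(false,a,a),leaf(h(c,leaf(a),h(false,a,a))),one)), M ↦ h(h(false,a,a),leaf(h(c,leaf(a),h(false,a,a))),one), N ↦ h(c,leaf(a),h(false,a,a)), Q ↦ h(false,a,a) }, so R ↦ h(1,h(h(false,a,a),leaf(h(c,leaf(a),h(false,a,a))),one),h(h(false,a,a),leaf(h(c,leaf(a),h(false,a,a))),one)).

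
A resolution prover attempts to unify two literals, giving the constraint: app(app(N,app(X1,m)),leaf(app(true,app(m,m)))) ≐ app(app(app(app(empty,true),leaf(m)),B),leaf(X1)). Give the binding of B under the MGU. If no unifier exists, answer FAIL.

app(app(true,app(m,m)),m)

Decompose app/2: app(N,app(X1,m)) ≐ app(app(app(empty,true),leaf(m)),B),  leaf(app(true,app(m,m))) ≐ leaf(X1).
Decompose app/2: N ≐ app(app(empty,true),leaf(m)),  app(X1,m) ≐ B.
Bind N := app(app(empty,true),leaf(m)); no other remaining equation mentions N.
Bind B := app(X1,m); no other remaining equation mentions B.
Decompose leaf/1: app(true,app(m,m)) ≐ X1.
Bind X1 := app(true,app(m,m)). Substituting into the earlier binding gives B := app(app(true,app(m,m)),m).
MGU = { N ↦ app(app(empty,true),leaf(m)), B ↦ app(app(true,app(m,m)),m), X1 ↦ app(true,app(m,m)) }, so B ↦ app(app(true,app(m,m)),m).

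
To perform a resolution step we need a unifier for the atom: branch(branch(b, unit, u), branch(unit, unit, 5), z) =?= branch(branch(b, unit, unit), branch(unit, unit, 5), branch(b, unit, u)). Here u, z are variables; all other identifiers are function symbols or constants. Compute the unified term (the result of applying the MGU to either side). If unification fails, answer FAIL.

Decompose branch/3: branch(b, unit, u) =?= branch(b, unit, unit),  branch(unit, unit, 5) =?= branch(unit, unit, 5),  z =?= branch(b, unit, u).
Decompose branch/3: b =?= b,  unit =?= unit,  u =?= unit.
Delete trivial equation b =?= b.
Delete trivial equation unit =?= unit.
Bind u := unit; substituting into the one remaining equation that mentions u gives: z =?= branch(b, unit, unit).
Delete trivial equation branch(unit, unit, 5) =?= branch(unit, unit, 5).
Bind z := branch(b, unit, unit).
Applying the MGU to either side gives branch(branch(b, unit, unit), branch(unit, unit, 5), branch(b, unit, unit)).

branch(branch(b, unit, unit), branch(unit, unit, 5), branch(b, unit, unit))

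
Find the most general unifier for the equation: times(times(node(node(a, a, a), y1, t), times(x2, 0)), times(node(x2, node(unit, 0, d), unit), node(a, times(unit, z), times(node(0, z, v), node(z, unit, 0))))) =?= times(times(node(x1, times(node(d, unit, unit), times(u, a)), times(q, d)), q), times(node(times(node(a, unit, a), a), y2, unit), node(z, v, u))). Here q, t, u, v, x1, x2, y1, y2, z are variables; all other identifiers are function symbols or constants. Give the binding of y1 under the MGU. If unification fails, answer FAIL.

times(node(d, unit, unit), times(times(node(0, a, times(unit, a)), node(a, unit, 0)), a))

Decompose times/2: times(node(node(a, a, a), y1, t), times(x2, 0)) =?= times(node(x1, times(node(d, unit, unit), times(u, a)), times(q, d)), q),  times(node(x2, node(unit, 0, d), unit), node(a, times(unit, z), times(node(0, z, v), node(z, unit, 0)))) =?= times(node(times(node(a, unit, a), a), y2, unit), node(z, v, u)).
Decompose times/2: node(node(a, a, a), y1, t) =?= node(x1, times(node(d, unit, unit), times(u, a)), times(q, d)),  times(x2, 0) =?= q.
Decompose node/3: node(a, a, a) =?= x1,  y1 =?= times(node(d, unit, unit), times(u, a)),  t =?= times(q, d).
Bind x1 := node(a, a, a); no other remaining equation mentions x1.
Bind y1 := times(node(d, unit, unit), times(u, a)); no other remaining equation mentions y1.
Bind t := times(q, d); no other remaining equation mentions t.
Bind q := times(x2, 0); no other remaining equation mentions q. Substituting into the earlier binding gives t := times(times(x2, 0), d).
Decompose times/2: node(x2, node(unit, 0, d), unit) =?= node(times(node(a, unit, a), a), y2, unit),  node(a, times(unit, z), times(node(0, z, v), node(z, unit, 0))) =?= node(z, v, u).
Decompose node/3: x2 =?= times(node(a, unit, a), a),  node(unit, 0, d) =?= y2,  unit =?= unit.
Bind x2 := times(node(a, unit, a), a); no other remaining equation mentions x2. Substituting into the earlier bindings gives t := times(times(times(node(a, unit, a), a), 0), d), q := times(times(node(a, unit, a), a), 0).
Bind y2 := node(unit, 0, d); no other remaining equation mentions y2.
Delete trivial equation unit =?= unit.
Decompose node/3: a =?= z,  times(unit, z) =?= v,  times(node(0, z, v), node(z, unit, 0)) =?= u.
Bind z := a; substituting into the remaining equations gives: times(unit, a) =?= v,  times(node(0, a, v), node(a, unit, 0)) =?= u.
Bind v := times(unit, a); substituting into the remaining equation gives: times(node(0, a, times(unit, a)), node(a, unit, 0)) =?= u.
Bind u := times(node(0, a, times(unit, a)), node(a, unit, 0)). Substituting into the earlier binding gives y1 := times(node(d, unit, unit), times(times(node(0, a, times(unit, a)), node(a, unit, 0)), a)).
MGU = { x1 -> node(a, a, a), y1 -> times(node(d, unit, unit), times(times(node(0, a, times(unit, a)), node(a, unit, 0)), a)), t -> times(times(times(node(a, unit, a), a), 0), d), q -> times(times(node(a, unit, a), a), 0), x2 -> times(node(a, unit, a), a), y2 -> node(unit, 0, d), z -> a, v -> times(unit, a), u -> times(node(0, a, times(unit, a)), node(a, unit, 0)) }, so y1 -> times(node(d, unit, unit), times(times(node(0, a, times(unit, a)), node(a, unit, 0)), a)).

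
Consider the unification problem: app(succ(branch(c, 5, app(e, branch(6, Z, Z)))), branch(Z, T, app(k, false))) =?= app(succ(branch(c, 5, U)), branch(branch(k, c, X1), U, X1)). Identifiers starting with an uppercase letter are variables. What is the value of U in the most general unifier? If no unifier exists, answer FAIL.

app(e, branch(6, branch(k, c, app(k, false)), branch(k, c, app(k, false))))

Decompose app/2: succ(branch(c, 5, app(e, branch(6, Z, Z)))) =?= succ(branch(c, 5, U)),  branch(Z, T, app(k, false)) =?= branch(branch(k, c, X1), U, X1).
Decompose succ/1: branch(c, 5, app(e, branch(6, Z, Z))) =?= branch(c, 5, U).
Decompose branch/3: c =?= c,  5 =?= 5,  app(e, branch(6, Z, Z)) =?= U.
Delete trivial equation c =?= c.
Delete trivial equation 5 =?= 5.
Bind U := app(e, branch(6, Z, Z)); substituting into the remaining equation gives: branch(Z, T, app(k, false)) =?= branch(branch(k, c, X1), app(e, branch(6, Z, Z)), X1).
Decompose branch/3: Z =?= branch(k, c, X1),  T =?= app(e, branch(6, Z, Z)),  app(k, false) =?= X1.
Bind Z := branch(k, c, X1); substituting into the one remaining equation that mentions Z gives: T =?= app(e, branch(6, branch(k, c, X1), branch(k, c, X1))). Substituting into the earlier binding gives U := app(e, branch(6, branch(k, c, X1), branch(k, c, X1))).
Bind T := app(e, branch(6, branch(k, c, X1), branch(k, c, X1))); no other remaining equation mentions T.
Bind X1 := app(k, false). Substituting into the earlier bindings gives U := app(e, branch(6, branch(k, c, app(k, false)), branch(k, c, app(k, false)))), Z := branch(k, c, app(k, false)), T := app(e, branch(6, branch(k, c, app(k, false)), branch(k, c, app(k, false)))).
MGU = { U ↦ app(e, branch(6, branch(k, c, app(k, false)), branch(k, c, app(k, false)))), Z ↦ branch(k, c, app(k, false)), T ↦ app(e, branch(6, branch(k, c, app(k, false)), branch(k, c, app(k, false)))), X1 ↦ app(k, false) }, so U ↦ app(e, branch(6, branch(k, c, app(k, false)), branch(k, c, app(k, false)))).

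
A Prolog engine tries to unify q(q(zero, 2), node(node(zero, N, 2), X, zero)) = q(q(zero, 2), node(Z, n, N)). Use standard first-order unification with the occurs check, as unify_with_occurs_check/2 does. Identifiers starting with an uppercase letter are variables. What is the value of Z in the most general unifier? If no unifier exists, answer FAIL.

node(zero, zero, 2)

Decompose q/2: q(zero, 2) = q(zero, 2),  node(node(zero, N, 2), X, zero) = node(Z, n, N).
Delete trivial equation q(zero, 2) = q(zero, 2).
Decompose node/3: node(zero, N, 2) = Z,  X = n,  zero = N.
Bind Z := node(zero, N, 2); no other remaining equation mentions Z.
Bind X := n; no other remaining equation mentions X.
Bind N := zero. Substituting into the earlier binding gives Z := node(zero, zero, 2).
MGU = { Z ↦ node(zero, zero, 2), X ↦ n, N ↦ zero }, so Z ↦ node(zero, zero, 2).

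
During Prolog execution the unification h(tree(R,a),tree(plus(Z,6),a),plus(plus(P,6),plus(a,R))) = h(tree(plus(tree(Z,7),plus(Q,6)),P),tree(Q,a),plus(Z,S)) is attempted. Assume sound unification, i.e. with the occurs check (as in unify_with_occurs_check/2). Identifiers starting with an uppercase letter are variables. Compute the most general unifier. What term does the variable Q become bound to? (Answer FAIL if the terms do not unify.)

Decompose h/3: tree(R,a) = tree(plus(tree(Z,7),plus(Q,6)),P),  tree(plus(Z,6),a) = tree(Q,a),  plus(plus(P,6),plus(a,R)) = plus(Z,S).
Decompose tree/2: R = plus(tree(Z,7),plus(Q,6)),  a = P.
Bind R := plus(tree(Z,7),plus(Q,6)); substituting into the one remaining equation that mentions R gives: plus(plus(P,6),plus(a,plus(tree(Z,7),plus(Q,6)))) = plus(Z,S).
Bind P := a; substituting into the one remaining equation that mentions P gives: plus(plus(a,6),plus(a,plus(tree(Z,7),plus(Q,6)))) = plus(Z,S).
Decompose tree/2: plus(Z,6) = Q,  a = a.
Bind Q := plus(Z,6); substituting into the one remaining equation that mentions Q gives: plus(plus(a,6),plus(a,plus(tree(Z,7),plus(plus(Z,6),6)))) = plus(Z,S). Substituting into the earlier binding gives R := plus(tree(Z,7),plus(plus(Z,6),6)).
Delete trivial equation a = a.
Decompose plus/2: plus(a,6) = Z,  plus(a,plus(tree(Z,7),plus(plus(Z,6),6))) = S.
Bind Z := plus(a,6); substituting into the remaining equation gives: plus(a,plus(tree(plus(a,6),7),plus(plus(plus(a,6),6),6))) = S. Substituting into the earlier bindings gives R := plus(tree(plus(a,6),7),plus(plus(plus(a,6),6),6)), Q := plus(plus(a,6),6).
Bind S := plus(a,plus(tree(plus(a,6),7),plus(plus(plus(a,6),6),6))).
MGU = { R -> plus(tree(plus(a,6),7),plus(plus(plus(a,6),6),6)), P -> a, Q -> plus(plus(a,6),6), Z -> plus(a,6), S -> plus(a,plus(tree(plus(a,6),7),plus(plus(plus(a,6),6),6))) }, so Q -> plus(plus(a,6),6).

plus(plus(a,6),6)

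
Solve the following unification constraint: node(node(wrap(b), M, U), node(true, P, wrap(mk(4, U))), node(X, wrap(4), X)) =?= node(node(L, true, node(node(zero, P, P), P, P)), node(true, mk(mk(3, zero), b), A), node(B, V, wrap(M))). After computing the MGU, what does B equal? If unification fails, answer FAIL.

wrap(true)

Decompose node/3: node(wrap(b), M, U) =?= node(L, true, node(node(zero, P, P), P, P)),  node(true, P, wrap(mk(4, U))) =?= node(true, mk(mk(3, zero), b), A),  node(X, wrap(4), X) =?= node(B, V, wrap(M)).
Decompose node/3: wrap(b) =?= L,  M =?= true,  U =?= node(node(zero, P, P), P, P).
Bind L := wrap(b); no other remaining equation mentions L.
Bind M := true; substituting into the one remaining equation that mentions M gives: node(X, wrap(4), X) =?= node(B, V, wrap(true)).
Bind U := node(node(zero, P, P), P, P); substituting into the one remaining equation that mentions U gives: node(true, P, wrap(mk(4, node(node(zero, P, P), P, P)))) =?= node(true, mk(mk(3, zero), b), A).
Decompose node/3: true =?= true,  P =?= mk(mk(3, zero), b),  wrap(mk(4, node(node(zero, P, P), P, P))) =?= A.
Delete trivial equation true =?= true.
Bind P := mk(mk(3, zero), b); substituting into the one remaining equation that mentions P gives: wrap(mk(4, node(node(zero, mk(mk(3, zero), b), mk(mk(3, zero), b)), mk(mk(3, zero), b), mk(mk(3, zero), b)))) =?= A. Substituting into the earlier binding gives U := node(node(zero, mk(mk(3, zero), b), mk(mk(3, zero), b)), mk(mk(3, zero), b), mk(mk(3, zero), b)).
Bind A := wrap(mk(4, node(node(zero, mk(mk(3, zero), b), mk(mk(3, zero), b)), mk(mk(3, zero), b), mk(mk(3, zero), b)))); no other remaining equation mentions A.
Decompose node/3: X =?= B,  wrap(4) =?= V,  X =?= wrap(true).
Bind X := B; substituting into the one remaining equation that mentions X gives: B =?= wrap(true).
Bind V := wrap(4); no other remaining equation mentions V.
Bind B := wrap(true). Substituting into the earlier binding gives X := wrap(true).
MGU = { L := wrap(b), M := true, U := node(node(zero, mk(mk(3, zero), b), mk(mk(3, zero), b)), mk(mk(3, zero), b), mk(mk(3, zero), b)), P := mk(mk(3, zero), b), A := wrap(mk(4, node(node(zero, mk(mk(3, zero), b), mk(mk(3, zero), b)), mk(mk(3, zero), b), mk(mk(3, zero), b)))), X := wrap(true), V := wrap(4), B := wrap(true) }, so B := wrap(true).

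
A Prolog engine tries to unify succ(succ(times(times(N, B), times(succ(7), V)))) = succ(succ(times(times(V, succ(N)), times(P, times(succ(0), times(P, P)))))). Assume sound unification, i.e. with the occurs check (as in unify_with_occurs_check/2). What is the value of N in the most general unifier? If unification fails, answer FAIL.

times(succ(0), times(succ(7), succ(7)))

Decompose succ/1: succ(times(times(N, B), times(succ(7), V))) = succ(times(times(V, succ(N)), times(P, times(succ(0), times(P, P))))).
Decompose succ/1: times(times(N, B), times(succ(7), V)) = times(times(V, succ(N)), times(P, times(succ(0), times(P, P)))).
Decompose times/2: times(N, B) = times(V, succ(N)),  times(succ(7), V) = times(P, times(succ(0), times(P, P))).
Decompose times/2: N = V,  B = succ(N).
Bind N := V; substituting into the one remaining equation that mentions N gives: B = succ(V).
Bind B := succ(V); no other remaining equation mentions B.
Decompose times/2: succ(7) = P,  V = times(succ(0), times(P, P)).
Bind P := succ(7); substituting into the remaining equation gives: V = times(succ(0), times(succ(7), succ(7))).
Bind V := times(succ(0), times(succ(7), succ(7))). Substituting into the earlier bindings gives N := times(succ(0), times(succ(7), succ(7))), B := succ(times(succ(0), times(succ(7), succ(7)))).
MGU = { N ↦ times(succ(0), times(succ(7), succ(7))), B ↦ succ(times(succ(0), times(succ(7), succ(7)))), P ↦ succ(7), V ↦ times(succ(0), times(succ(7), succ(7))) }, so N ↦ times(succ(0), times(succ(7), succ(7))).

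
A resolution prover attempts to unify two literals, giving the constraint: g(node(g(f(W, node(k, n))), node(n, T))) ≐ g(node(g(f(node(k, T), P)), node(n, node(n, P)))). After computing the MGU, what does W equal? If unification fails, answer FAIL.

node(k, node(n, node(k, n)))

Decompose g/1: node(g(f(W, node(k, n))), node(n, T)) ≐ node(g(f(node(k, T), P)), node(n, node(n, P))).
Decompose node/2: g(f(W, node(k, n))) ≐ g(f(node(k, T), P)),  node(n, T) ≐ node(n, node(n, P)).
Decompose g/1: f(W, node(k, n)) ≐ f(node(k, T), P).
Decompose f/2: W ≐ node(k, T),  node(k, n) ≐ P.
Bind W := node(k, T); no other remaining equation mentions W.
Bind P := node(k, n); substituting into the remaining equation gives: node(n, T) ≐ node(n, node(n, node(k, n))).
Decompose node/2: n ≐ n,  T ≐ node(n, node(k, n)).
Delete trivial equation n ≐ n.
Bind T := node(n, node(k, n)). Substituting into the earlier binding gives W := node(k, node(n, node(k, n))).
MGU = { W := node(k, node(n, node(k, n))), P := node(k, n), T := node(n, node(k, n)) }, so W := node(k, node(n, node(k, n))).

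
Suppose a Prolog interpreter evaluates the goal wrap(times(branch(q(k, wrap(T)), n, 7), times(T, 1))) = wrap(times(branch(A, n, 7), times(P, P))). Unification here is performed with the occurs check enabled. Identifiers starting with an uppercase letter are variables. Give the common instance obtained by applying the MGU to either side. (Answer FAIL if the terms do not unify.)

wrap(times(branch(q(k, wrap(1)), n, 7), times(1, 1)))

Decompose wrap/1: times(branch(q(k, wrap(T)), n, 7), times(T, 1)) = times(branch(A, n, 7), times(P, P)).
Decompose times/2: branch(q(k, wrap(T)), n, 7) = branch(A, n, 7),  times(T, 1) = times(P, P).
Decompose branch/3: q(k, wrap(T)) = A,  n = n,  7 = 7.
Bind A := q(k, wrap(T)); no other remaining equation mentions A.
Delete trivial equation n = n.
Delete trivial equation 7 = 7.
Decompose times/2: T = P,  1 = P.
Bind T := P; no other remaining equation mentions T. Substituting into the earlier binding gives A := q(k, wrap(P)).
Bind P := 1. Substituting into the earlier bindings gives A := q(k, wrap(1)), T := 1.
Applying the MGU to either side gives wrap(times(branch(q(k, wrap(1)), n, 7), times(1, 1))).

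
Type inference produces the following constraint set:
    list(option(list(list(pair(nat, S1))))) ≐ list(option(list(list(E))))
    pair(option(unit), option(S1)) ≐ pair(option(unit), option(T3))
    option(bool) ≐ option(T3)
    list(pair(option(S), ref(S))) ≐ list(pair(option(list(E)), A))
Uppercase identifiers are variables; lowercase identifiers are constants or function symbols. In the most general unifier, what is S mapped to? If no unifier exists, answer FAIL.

Decompose list/1: option(list(list(pair(nat, S1)))) ≐ option(list(list(E))).
Decompose option/1: list(list(pair(nat, S1))) ≐ list(list(E)).
Decompose list/1: list(pair(nat, S1)) ≐ list(E).
Decompose list/1: pair(nat, S1) ≐ E.
Bind E := pair(nat, S1); substituting into the one remaining equation that mentions E gives: list(pair(option(S), ref(S))) ≐ list(pair(option(list(pair(nat, S1))), A)).
Decompose pair/2: option(unit) ≐ option(unit),  option(S1) ≐ option(T3).
Delete trivial equation option(unit) ≐ option(unit).
Decompose option/1: S1 ≐ T3.
Bind S1 := T3; substituting into the one remaining equation that mentions S1 gives: list(pair(option(S), ref(S))) ≐ list(pair(option(list(pair(nat, T3))), A)). Substituting into the earlier binding gives E := pair(nat, T3).
Decompose option/1: bool ≐ T3.
Bind T3 := bool; substituting into the remaining equation gives: list(pair(option(S), ref(S))) ≐ list(pair(option(list(pair(nat, bool))), A)). Substituting into the earlier bindings gives E := pair(nat, bool), S1 := bool.
Decompose list/1: pair(option(S), ref(S)) ≐ pair(option(list(pair(nat, bool))), A).
Decompose pair/2: option(S) ≐ option(list(pair(nat, bool))),  ref(S) ≐ A.
Decompose option/1: S ≐ list(pair(nat, bool)).
Bind S := list(pair(nat, bool)); substituting into the remaining equation gives: ref(list(pair(nat, bool))) ≐ A.
Bind A := ref(list(pair(nat, bool))).
MGU = { E ↦ pair(nat, bool), S1 ↦ bool, T3 ↦ bool, S ↦ list(pair(nat, bool)), A ↦ ref(list(pair(nat, bool))) }, so S ↦ list(pair(nat, bool)).

list(pair(nat, bool))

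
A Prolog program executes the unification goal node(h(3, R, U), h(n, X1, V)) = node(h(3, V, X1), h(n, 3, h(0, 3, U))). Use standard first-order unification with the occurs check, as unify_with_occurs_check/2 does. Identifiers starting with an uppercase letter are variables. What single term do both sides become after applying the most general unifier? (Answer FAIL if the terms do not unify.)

Decompose node/2: h(3, R, U) = h(3, V, X1),  h(n, X1, V) = h(n, 3, h(0, 3, U)).
Decompose h/3: 3 = 3,  R = V,  U = X1.
Delete trivial equation 3 = 3.
Bind R := V; no other remaining equation mentions R.
Bind U := X1; substituting into the remaining equation gives: h(n, X1, V) = h(n, 3, h(0, 3, X1)).
Decompose h/3: n = n,  X1 = 3,  V = h(0, 3, X1).
Delete trivial equation n = n.
Bind X1 := 3; substituting into the remaining equation gives: V = h(0, 3, 3). Substituting into the earlier binding gives U := 3.
Bind V := h(0, 3, 3). Substituting into the earlier binding gives R := h(0, 3, 3).
Applying the MGU to either side gives node(h(3, h(0, 3, 3), 3), h(n, 3, h(0, 3, 3))).

node(h(3, h(0, 3, 3), 3), h(n, 3, h(0, 3, 3)))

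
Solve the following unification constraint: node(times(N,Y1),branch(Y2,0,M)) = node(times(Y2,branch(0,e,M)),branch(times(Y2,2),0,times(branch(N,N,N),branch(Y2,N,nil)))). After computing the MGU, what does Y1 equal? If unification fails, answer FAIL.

FAIL

Decompose node/2: times(N,Y1) = times(Y2,branch(0,e,M)),  branch(Y2,0,M) = branch(times(Y2,2),0,times(branch(N,N,N),branch(Y2,N,nil))).
Decompose times/2: N = Y2,  Y1 = branch(0,e,M).
Bind N := Y2; substituting into the one remaining equation that mentions N gives: branch(Y2,0,M) = branch(times(Y2,2),0,times(branch(Y2,Y2,Y2),branch(Y2,Y2,nil))).
Bind Y1 := branch(0,e,M); no other remaining equation mentions Y1.
Decompose branch/3: Y2 = times(Y2,2),  0 = 0,  M = times(branch(Y2,Y2,Y2),branch(Y2,Y2,nil)).
Occurs check fails: Y2 occurs in times(Y2,2); the equation Y2 = times(Y2,2) has no finite solution.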